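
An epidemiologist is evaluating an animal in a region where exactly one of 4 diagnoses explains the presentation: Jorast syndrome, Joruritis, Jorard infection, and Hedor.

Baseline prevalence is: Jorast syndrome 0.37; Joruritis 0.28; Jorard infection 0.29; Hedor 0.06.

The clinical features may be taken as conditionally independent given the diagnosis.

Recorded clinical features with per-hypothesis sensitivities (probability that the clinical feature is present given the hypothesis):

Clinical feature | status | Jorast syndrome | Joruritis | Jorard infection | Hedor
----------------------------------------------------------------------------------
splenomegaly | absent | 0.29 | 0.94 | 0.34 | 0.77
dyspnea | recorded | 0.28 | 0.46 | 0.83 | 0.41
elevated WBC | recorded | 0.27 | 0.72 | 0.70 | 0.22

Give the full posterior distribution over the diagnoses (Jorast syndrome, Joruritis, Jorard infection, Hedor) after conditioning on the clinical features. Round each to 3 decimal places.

For each hypothesis, the unnormalized posterior weight is prior × product of the clinical feature likelihoods (using 1 − P(present | H) for each absent clinical feature):
  Jorast syndrome: 0.37 × (1 − 0.29) × 0.28 × 0.27 = 0.01986
  Joruritis: 0.28 × (1 − 0.94) × 0.46 × 0.72 = 0.0055642
  Jorard infection: 0.29 × (1 − 0.34) × 0.83 × 0.70 = 0.1112
  Hedor: 0.06 × (1 − 0.77) × 0.41 × 0.22 = 0.0012448
Marginal likelihood of the evidence = 0.13787.
P(Jorast syndrome | evidence) = 0.01986 / 0.13787 ≈ 0.144
P(Joruritis | evidence) = 0.0055642 / 0.13787 ≈ 0.040
P(Jorard infection | evidence) = 0.1112 / 0.13787 ≈ 0.807
P(Hedor | evidence) = 0.0012448 / 0.13787 ≈ 0.009

0.144, 0.040, 0.807, 0.009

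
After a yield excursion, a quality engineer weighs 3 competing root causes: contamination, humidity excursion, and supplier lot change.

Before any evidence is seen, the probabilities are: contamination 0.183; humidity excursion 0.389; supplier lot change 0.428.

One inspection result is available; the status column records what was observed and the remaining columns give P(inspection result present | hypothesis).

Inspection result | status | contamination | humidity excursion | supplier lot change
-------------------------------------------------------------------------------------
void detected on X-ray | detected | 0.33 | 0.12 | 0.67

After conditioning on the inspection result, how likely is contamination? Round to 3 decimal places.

0.153

For each hypothesis, the unnormalized posterior weight is prior × likelihood:
  contamination: 0.183 × 0.33 = 0.06039
  humidity excursion: 0.389 × 0.12 = 0.04668
  supplier lot change: 0.428 × 0.67 = 0.28676
The unnormalized weights sum to 0.39383.
P(contamination | evidence) = 0.06039 / 0.39383 ≈ 0.153.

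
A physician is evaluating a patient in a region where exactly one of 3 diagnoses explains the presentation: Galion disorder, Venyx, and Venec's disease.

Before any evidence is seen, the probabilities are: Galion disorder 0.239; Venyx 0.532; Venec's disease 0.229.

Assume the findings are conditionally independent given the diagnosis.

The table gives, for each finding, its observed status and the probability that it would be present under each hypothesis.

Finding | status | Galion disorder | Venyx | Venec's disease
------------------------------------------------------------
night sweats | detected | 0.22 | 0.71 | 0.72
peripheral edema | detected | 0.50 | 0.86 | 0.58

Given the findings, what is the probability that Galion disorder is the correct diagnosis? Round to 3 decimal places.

Multiply each prior by the joint likelihood of the evidence pattern:
  Galion disorder: 0.239 × 0.22 × 0.50 = 0.02629
  Venyx: 0.532 × 0.71 × 0.86 = 0.32484
  Venec's disease: 0.229 × 0.72 × 0.58 = 0.09563
The unnormalized weights sum to 0.44676.
P(Galion disorder | evidence) = 0.02629 / 0.44676 ≈ 0.059.

0.059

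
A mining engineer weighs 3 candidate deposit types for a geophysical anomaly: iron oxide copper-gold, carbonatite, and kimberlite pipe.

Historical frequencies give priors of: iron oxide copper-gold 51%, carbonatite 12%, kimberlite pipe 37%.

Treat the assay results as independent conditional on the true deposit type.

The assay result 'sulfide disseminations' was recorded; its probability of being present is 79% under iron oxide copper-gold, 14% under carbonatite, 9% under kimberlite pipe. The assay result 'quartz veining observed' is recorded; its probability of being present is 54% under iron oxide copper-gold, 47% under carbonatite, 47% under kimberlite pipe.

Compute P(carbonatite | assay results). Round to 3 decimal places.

0.033

By Bayes' rule with conditional independence, the unnormalized weight for each hypothesis is prior × ∏ likelihoods:
  iron oxide copper-gold: 0.51 × 0.79 × 0.54 = 0.21757
  carbonatite: 0.12 × 0.14 × 0.47 = 0.007896
  kimberlite pipe: 0.37 × 0.09 × 0.47 = 0.015651
Marginal likelihood of the evidence = 0.24111.
P(carbonatite | evidence) = 0.007896 / 0.24111 ≈ 0.033.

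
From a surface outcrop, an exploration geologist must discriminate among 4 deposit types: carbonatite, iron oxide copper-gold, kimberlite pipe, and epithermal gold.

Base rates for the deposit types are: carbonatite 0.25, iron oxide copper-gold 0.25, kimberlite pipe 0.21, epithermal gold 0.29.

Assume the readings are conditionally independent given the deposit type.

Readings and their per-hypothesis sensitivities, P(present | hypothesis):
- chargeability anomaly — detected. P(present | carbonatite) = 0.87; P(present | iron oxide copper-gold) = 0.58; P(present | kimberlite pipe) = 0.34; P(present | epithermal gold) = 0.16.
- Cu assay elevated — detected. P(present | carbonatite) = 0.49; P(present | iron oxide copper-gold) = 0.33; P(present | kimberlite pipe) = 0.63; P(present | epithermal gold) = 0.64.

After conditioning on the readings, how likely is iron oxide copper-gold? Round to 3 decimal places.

0.209

By Bayes' rule with conditional independence, the unnormalized weight for each hypothesis is prior × ∏ likelihoods:
  carbonatite: 0.25 × 0.87 × 0.49 = 0.10658
  iron oxide copper-gold: 0.25 × 0.58 × 0.33 = 0.04785
  kimberlite pipe: 0.21 × 0.34 × 0.63 = 0.044982
  epithermal gold: 0.29 × 0.16 × 0.64 = 0.029696
Normalizing constant Z = 0.10658 + 0.04785 + 0.044982 + 0.029696 = 0.2291.
P(iron oxide copper-gold | evidence) = 0.04785 / 0.2291 ≈ 0.209.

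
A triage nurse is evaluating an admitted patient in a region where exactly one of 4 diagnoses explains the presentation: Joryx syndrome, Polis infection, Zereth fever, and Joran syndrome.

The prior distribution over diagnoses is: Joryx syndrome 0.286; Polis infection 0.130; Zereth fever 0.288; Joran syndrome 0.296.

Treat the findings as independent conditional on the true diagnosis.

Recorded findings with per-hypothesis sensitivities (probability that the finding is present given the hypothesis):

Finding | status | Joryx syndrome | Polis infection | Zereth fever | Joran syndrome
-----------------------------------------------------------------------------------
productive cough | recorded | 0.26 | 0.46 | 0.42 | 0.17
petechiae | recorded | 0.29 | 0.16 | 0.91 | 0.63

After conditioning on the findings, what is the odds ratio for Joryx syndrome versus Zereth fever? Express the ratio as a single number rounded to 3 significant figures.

0.196

Posterior odds equal prior odds times the likelihood ratio; only the two competing hypotheses matter.
  Joryx syndrome: 0.286 × 0.26 × 0.29 = 0.021564
  Zereth fever: 0.288 × 0.42 × 0.91 = 0.11007
Posterior odds = 0.021564 / 0.11007 ≈ 0.196.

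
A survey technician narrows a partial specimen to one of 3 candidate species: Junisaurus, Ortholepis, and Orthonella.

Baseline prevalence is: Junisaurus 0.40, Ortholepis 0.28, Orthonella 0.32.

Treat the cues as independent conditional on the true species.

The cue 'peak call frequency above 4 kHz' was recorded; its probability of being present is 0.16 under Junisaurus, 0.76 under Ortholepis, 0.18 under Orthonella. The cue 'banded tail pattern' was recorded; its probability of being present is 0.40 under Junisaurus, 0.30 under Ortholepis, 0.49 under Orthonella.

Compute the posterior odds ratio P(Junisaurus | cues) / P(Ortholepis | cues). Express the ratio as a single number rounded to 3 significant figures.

0.401

Unnormalized posterior weight (prior times the cue likelihoods) for each of the two hypotheses:
  Junisaurus: 0.40 × 0.16 × 0.40 = 0.0256
  Ortholepis: 0.28 × 0.76 × 0.30 = 0.06384
Odds(Junisaurus : Ortholepis) = 0.0256 / 0.06384 ≈ 0.401.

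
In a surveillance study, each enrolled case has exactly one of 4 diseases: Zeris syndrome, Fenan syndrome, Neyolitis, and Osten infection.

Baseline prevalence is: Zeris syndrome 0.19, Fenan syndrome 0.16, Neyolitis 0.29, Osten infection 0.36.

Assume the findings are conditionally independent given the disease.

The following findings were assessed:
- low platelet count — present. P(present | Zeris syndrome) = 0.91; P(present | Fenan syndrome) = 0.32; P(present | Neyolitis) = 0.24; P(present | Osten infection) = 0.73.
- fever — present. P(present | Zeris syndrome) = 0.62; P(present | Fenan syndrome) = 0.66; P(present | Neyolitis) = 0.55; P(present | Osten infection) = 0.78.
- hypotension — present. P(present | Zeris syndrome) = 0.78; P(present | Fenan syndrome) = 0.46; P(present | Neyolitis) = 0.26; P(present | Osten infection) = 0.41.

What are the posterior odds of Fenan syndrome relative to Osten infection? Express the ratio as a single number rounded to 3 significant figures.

0.185

Posterior odds equal prior odds times the likelihood ratio; only the two competing hypotheses matter.
  Fenan syndrome: 0.16 × 0.32 × 0.66 × 0.46 = 0.015544
  Osten infection: 0.36 × 0.73 × 0.78 × 0.41 = 0.084043
Posterior odds = 0.015544 / 0.084043 ≈ 0.185.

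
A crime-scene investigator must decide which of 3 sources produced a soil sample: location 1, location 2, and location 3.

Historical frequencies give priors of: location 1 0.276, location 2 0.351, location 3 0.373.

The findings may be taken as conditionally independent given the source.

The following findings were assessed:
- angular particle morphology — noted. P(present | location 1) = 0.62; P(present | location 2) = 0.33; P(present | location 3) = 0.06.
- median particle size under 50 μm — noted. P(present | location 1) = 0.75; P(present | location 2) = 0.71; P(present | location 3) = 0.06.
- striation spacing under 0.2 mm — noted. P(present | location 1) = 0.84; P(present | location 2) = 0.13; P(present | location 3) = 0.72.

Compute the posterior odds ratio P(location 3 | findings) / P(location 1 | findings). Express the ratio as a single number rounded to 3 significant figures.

0.00897

Posterior odds equal prior odds times the likelihood ratio; only the two competing hypotheses matter.
  location 3: 0.373 × 0.06 × 0.06 × 0.72 = 0.00096682
  location 1: 0.276 × 0.62 × 0.75 × 0.84 = 0.10781
Posterior odds = 0.00096682 / 0.10781 ≈ 0.00897.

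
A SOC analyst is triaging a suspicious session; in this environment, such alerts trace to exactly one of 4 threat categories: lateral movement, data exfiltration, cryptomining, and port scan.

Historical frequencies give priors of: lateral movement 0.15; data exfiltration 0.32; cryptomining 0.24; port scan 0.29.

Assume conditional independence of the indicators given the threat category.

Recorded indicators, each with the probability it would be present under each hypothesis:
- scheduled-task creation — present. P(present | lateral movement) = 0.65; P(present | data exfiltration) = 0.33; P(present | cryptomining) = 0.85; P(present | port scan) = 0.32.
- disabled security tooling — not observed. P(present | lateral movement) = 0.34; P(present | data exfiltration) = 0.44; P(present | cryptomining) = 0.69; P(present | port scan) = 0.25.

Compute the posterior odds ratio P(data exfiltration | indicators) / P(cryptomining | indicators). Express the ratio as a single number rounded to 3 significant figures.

The normalizing constant cancels in an odds ratio, so compute prior × likelihood for the two hypotheses only (using 1 − P(present | H) for each absent indicator):
  data exfiltration: 0.32 × 0.33 × (1 − 0.44) = 0.059136
  cryptomining: 0.24 × 0.85 × (1 − 0.69) = 0.06324
Odds(data exfiltration : cryptomining) = 0.059136 / 0.06324 ≈ 0.935.

0.935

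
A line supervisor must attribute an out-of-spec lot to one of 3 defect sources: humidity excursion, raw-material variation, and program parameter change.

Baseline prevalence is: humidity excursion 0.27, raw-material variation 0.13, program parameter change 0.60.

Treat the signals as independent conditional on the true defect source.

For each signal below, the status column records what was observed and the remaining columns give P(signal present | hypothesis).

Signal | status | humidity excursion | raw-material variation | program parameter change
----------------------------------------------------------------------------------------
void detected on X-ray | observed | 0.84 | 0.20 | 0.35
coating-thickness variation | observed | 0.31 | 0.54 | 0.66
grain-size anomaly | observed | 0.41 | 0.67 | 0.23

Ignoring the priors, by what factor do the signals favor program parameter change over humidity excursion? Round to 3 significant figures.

Take the product of per-signal likelihoods under each hypothesis, then divide.
  program parameter change: 0.35 × 0.66 × 0.23 = 0.05313
  humidity excursion: 0.84 × 0.31 × 0.41 = 0.10676
Bayes factor = 0.05313 / 0.10676 ≈ 0.498

0.498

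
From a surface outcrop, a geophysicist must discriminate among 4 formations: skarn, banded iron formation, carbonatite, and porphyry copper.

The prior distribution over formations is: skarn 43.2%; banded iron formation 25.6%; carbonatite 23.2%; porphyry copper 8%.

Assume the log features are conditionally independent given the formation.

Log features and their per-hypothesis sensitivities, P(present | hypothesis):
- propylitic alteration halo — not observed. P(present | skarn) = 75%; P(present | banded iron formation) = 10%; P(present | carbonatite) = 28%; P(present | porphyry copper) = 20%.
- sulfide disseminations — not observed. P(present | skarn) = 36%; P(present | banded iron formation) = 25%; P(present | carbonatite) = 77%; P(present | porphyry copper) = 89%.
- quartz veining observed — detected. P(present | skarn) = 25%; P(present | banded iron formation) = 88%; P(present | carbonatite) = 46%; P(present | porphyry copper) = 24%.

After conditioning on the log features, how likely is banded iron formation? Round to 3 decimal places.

For each hypothesis, the unnormalized posterior weight is prior × product of the log feature likelihoods (using 1 − P(present | H) for each absent log feature):
  skarn: 0.432 × (1 − 0.75) × (1 − 0.36) × 0.25 = 0.01728
  banded iron formation: 0.256 × (1 − 0.10) × (1 − 0.25) × 0.88 = 0.15206
  carbonatite: 0.232 × (1 − 0.28) × (1 − 0.77) × 0.46 = 0.017673
  porphyry copper: 0.080 × (1 − 0.20) × (1 − 0.89) × 0.24 = 0.0016896
Marginal likelihood of the evidence = 0.18871.
P(banded iron formation | evidence) = 0.15206 / 0.18871 ≈ 0.806.

0.806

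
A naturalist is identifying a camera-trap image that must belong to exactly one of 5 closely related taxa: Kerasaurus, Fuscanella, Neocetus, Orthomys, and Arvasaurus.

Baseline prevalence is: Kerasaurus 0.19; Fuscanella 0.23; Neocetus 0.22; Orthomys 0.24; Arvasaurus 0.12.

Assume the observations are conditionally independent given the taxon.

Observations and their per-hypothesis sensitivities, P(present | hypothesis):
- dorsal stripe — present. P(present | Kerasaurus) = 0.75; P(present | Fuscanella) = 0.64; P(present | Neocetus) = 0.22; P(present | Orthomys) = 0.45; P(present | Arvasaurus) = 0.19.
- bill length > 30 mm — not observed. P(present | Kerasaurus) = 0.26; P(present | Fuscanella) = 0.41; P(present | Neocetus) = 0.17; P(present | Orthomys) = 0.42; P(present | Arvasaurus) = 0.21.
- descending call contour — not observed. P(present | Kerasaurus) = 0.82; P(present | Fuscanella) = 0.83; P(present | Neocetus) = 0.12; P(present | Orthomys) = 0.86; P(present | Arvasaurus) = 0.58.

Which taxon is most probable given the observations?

Neocetus

By Bayes' rule with conditional independence, the unnormalized weight for each hypothesis is prior × ∏ likelihoods (using 1 − P(present | H) for each absent observation):
  Kerasaurus: 0.19 × 0.75 × (1 − 0.26) × (1 − 0.82) = 0.018981
  Fuscanella: 0.23 × 0.64 × (1 − 0.41) × (1 − 0.83) = 0.014764
  Neocetus: 0.22 × 0.22 × (1 − 0.17) × (1 − 0.12) = 0.035351
  Orthomys: 0.24 × 0.45 × (1 − 0.42) × (1 − 0.86) = 0.0087696
  Arvasaurus: 0.12 × 0.19 × (1 − 0.21) × (1 − 0.58) = 0.007565
Marginal likelihood of the evidence = 0.085431.
P(Kerasaurus | evidence) ≈ 0.018981 / 0.085431 ≈ 0.222
P(Fuscanella | evidence) ≈ 0.014764 / 0.085431 ≈ 0.173
P(Neocetus | evidence) ≈ 0.035351 / 0.085431 ≈ 0.414
P(Orthomys | evidence) ≈ 0.0087696 / 0.085431 ≈ 0.103
P(Arvasaurus | evidence) ≈ 0.007565 / 0.085431 ≈ 0.089
The largest is 0.414, so Neocetus is most probable.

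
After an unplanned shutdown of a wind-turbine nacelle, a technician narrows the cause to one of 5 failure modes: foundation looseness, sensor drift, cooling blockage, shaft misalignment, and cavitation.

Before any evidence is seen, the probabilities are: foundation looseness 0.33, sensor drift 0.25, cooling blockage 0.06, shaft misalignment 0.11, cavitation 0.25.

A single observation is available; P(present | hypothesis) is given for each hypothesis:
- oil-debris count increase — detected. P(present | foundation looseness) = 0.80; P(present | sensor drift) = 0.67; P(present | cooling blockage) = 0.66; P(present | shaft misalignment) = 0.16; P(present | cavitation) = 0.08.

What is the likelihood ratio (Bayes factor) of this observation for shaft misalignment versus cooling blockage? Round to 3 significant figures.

0.242

Likelihood of this observation under each hypothesis:
  shaft misalignment: 0.16
  cooling blockage: 0.66
Bayes factor = 0.16 / 0.66 ≈ 0.242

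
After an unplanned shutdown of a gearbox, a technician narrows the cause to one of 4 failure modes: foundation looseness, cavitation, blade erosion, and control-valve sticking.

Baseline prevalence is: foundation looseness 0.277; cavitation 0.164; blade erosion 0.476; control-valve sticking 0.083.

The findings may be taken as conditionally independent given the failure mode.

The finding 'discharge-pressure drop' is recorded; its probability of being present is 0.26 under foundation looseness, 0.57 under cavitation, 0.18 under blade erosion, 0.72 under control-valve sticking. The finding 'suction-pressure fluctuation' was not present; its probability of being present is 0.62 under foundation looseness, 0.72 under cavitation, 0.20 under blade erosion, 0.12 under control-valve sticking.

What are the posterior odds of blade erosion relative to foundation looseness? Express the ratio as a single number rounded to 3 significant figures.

The normalizing constant cancels in an odds ratio, so compute prior × likelihood for the two hypotheses only (using 1 − P(present | H) for each absent finding):
  blade erosion: 0.476 × 0.18 × (1 − 0.20) = 0.068544
  foundation looseness: 0.277 × 0.26 × (1 − 0.62) = 0.027368
Odds(blade erosion : foundation looseness) = 0.068544 / 0.027368 ≈ 2.50.

2.50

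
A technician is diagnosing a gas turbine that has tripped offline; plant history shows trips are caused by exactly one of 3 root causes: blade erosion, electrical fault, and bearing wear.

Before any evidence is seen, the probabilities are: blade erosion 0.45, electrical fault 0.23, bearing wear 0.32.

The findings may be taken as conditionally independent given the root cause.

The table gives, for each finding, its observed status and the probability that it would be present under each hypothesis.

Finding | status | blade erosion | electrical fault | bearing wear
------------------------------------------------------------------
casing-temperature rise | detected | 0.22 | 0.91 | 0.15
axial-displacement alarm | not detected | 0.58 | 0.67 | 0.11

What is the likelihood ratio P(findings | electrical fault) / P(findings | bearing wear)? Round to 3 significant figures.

2.25

Joint likelihood of the evidence pattern under each hypothesis (using 1 − P(present | H) for each absent finding):
  electrical fault: 0.91 × (1 − 0.67) = 0.3003
  bearing wear: 0.15 × (1 − 0.11) = 0.1335
Bayes factor = 0.3003 / 0.1335 ≈ 2.25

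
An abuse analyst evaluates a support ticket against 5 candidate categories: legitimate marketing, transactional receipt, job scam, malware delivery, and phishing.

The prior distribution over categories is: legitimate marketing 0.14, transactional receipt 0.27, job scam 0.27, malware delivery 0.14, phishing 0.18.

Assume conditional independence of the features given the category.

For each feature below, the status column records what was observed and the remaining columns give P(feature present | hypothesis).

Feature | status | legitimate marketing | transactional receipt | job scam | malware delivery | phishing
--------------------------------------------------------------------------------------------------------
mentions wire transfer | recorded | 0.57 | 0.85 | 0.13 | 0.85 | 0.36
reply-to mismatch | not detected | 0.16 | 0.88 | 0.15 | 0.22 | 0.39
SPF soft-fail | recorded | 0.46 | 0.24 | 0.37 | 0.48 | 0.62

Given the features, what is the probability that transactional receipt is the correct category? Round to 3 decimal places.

By Bayes' rule with conditional independence, the unnormalized weight for each hypothesis is prior × ∏ likelihoods (using 1 − P(present | H) for each absent feature):
  legitimate marketing: 0.14 × 0.57 × (1 − 0.16) × 0.46 = 0.030835
  transactional receipt: 0.27 × 0.85 × (1 − 0.88) × 0.24 = 0.0066096
  job scam: 0.27 × 0.13 × (1 − 0.15) × 0.37 = 0.011039
  malware delivery: 0.14 × 0.85 × (1 − 0.22) × 0.48 = 0.044554
  phishing: 0.18 × 0.36 × (1 − 0.39) × 0.62 = 0.024507
Normalizing constant Z = 0.030835 + 0.0066096 + 0.011039 + 0.044554 + 0.024507 = 0.11754.
P(transactional receipt | evidence) = 0.0066096 / 0.11754 ≈ 0.056.

0.056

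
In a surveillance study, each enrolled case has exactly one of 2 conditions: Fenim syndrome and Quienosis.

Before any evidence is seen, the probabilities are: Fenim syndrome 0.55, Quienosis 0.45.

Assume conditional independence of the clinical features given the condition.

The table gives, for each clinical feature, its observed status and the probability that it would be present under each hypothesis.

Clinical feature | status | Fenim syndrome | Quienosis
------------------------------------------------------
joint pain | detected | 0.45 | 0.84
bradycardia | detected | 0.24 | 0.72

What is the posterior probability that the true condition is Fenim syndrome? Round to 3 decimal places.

By Bayes' rule with conditional independence, the unnormalized weight for each hypothesis is prior × ∏ likelihoods:
  Fenim syndrome: 0.55 × 0.45 × 0.24 = 0.0594
  Quienosis: 0.45 × 0.84 × 0.72 = 0.27216
Marginal likelihood of the evidence = 0.33156.
P(Fenim syndrome | evidence) = 0.0594 / 0.33156 ≈ 0.179.

0.179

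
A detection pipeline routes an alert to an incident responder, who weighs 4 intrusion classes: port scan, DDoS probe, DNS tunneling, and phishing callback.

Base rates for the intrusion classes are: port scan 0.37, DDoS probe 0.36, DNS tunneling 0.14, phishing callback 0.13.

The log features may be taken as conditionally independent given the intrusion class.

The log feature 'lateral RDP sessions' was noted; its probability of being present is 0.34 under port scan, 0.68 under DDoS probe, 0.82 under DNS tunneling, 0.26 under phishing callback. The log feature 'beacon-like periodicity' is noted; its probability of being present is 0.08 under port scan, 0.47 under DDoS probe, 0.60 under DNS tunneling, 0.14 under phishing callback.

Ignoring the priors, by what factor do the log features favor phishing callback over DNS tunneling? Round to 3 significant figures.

0.0740

Take the product of per-log feature likelihoods under each hypothesis, then divide.
  phishing callback: 0.26 × 0.14 = 0.0364
  DNS tunneling: 0.82 × 0.60 = 0.492
Bayes factor = 0.0364 / 0.492 ≈ 0.0740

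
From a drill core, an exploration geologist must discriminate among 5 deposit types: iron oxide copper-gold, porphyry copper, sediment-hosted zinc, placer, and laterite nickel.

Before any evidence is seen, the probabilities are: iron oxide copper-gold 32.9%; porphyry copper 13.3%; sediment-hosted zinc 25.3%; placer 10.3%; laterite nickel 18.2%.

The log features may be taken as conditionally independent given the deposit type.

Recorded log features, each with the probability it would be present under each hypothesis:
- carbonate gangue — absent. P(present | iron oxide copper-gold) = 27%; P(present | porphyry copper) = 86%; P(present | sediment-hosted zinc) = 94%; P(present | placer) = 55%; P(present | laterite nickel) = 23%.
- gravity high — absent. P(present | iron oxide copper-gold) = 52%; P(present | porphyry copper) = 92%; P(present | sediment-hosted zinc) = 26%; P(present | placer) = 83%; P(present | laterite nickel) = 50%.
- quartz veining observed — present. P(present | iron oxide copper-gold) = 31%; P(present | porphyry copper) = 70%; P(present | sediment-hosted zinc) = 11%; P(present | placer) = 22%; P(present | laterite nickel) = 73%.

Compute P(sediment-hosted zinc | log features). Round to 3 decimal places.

For each hypothesis, the unnormalized posterior weight is prior × product of the log feature likelihoods (using 1 − P(present | H) for each absent log feature):
  iron oxide copper-gold: 0.329 × (1 − 0.27) × (1 − 0.52) × 0.31 = 0.035737
  porphyry copper: 0.133 × (1 − 0.86) × (1 − 0.92) × 0.70 = 0.0010427
  sediment-hosted zinc: 0.253 × (1 − 0.94) × (1 − 0.26) × 0.11 = 0.0012357
  placer: 0.103 × (1 − 0.55) × (1 − 0.83) × 0.22 = 0.0017335
  laterite nickel: 0.182 × (1 − 0.23) × (1 − 0.50) × 0.73 = 0.051151
Marginal likelihood of the evidence = 0.0909.
P(sediment-hosted zinc | evidence) = 0.0012357 / 0.0909 ≈ 0.014.

0.014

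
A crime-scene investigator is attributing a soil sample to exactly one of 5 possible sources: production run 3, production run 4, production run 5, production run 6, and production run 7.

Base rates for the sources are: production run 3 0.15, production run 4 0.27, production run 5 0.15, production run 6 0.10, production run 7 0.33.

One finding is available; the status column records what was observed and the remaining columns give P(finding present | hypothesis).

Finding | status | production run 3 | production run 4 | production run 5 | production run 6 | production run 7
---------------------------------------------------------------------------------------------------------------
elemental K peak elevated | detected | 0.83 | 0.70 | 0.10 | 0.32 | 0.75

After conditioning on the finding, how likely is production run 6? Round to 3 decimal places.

0.053

For each hypothesis, the unnormalized posterior weight is prior × likelihood:
  production run 3: 0.15 × 0.83 = 0.1245
  production run 4: 0.27 × 0.70 = 0.189
  production run 5: 0.15 × 0.10 = 0.015
  production run 6: 0.10 × 0.32 = 0.032
  production run 7: 0.33 × 0.75 = 0.2475
Marginal likelihood of the evidence = 0.608.
P(production run 6 | evidence) = 0.032 / 0.608 ≈ 0.053.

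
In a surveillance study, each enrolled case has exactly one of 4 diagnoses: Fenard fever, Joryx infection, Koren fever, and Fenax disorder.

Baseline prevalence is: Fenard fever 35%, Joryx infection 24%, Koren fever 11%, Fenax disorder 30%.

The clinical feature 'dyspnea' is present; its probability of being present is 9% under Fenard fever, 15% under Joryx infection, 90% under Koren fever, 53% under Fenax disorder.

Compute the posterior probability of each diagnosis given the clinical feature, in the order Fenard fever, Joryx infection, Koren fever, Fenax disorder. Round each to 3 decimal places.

0.097, 0.111, 0.304, 0.488

Multiply each prior by the likelihood of the clinical feature:
  Fenard fever: 0.35 × 0.09 = 0.0315
  Joryx infection: 0.24 × 0.15 = 0.036
  Koren fever: 0.11 × 0.90 = 0.099
  Fenax disorder: 0.30 × 0.53 = 0.159
The unnormalized weights sum to 0.3255.
P(Fenard fever | evidence) = 0.0315 / 0.3255 ≈ 0.097
P(Joryx infection | evidence) = 0.036 / 0.3255 ≈ 0.111
P(Koren fever | evidence) = 0.099 / 0.3255 ≈ 0.304
P(Fenax disorder | evidence) = 0.159 / 0.3255 ≈ 0.488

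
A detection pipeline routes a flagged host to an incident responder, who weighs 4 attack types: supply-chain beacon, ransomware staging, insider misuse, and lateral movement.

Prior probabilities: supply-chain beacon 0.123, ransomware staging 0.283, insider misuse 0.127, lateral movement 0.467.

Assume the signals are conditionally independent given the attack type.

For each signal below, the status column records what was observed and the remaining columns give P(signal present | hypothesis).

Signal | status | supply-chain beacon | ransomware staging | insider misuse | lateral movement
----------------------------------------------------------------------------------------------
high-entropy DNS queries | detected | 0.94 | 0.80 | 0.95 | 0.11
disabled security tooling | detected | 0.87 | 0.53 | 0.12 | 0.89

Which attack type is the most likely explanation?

ransomware staging

By Bayes' rule with conditional independence, the unnormalized weight for each hypothesis is prior × ∏ likelihoods:
  supply-chain beacon: 0.123 × 0.94 × 0.87 = 0.10059
  ransomware staging: 0.283 × 0.80 × 0.53 = 0.11999
  insider misuse: 0.127 × 0.95 × 0.12 = 0.014478
  lateral movement: 0.467 × 0.11 × 0.89 = 0.045719
Marginal likelihood of the evidence = 0.28078.
P(supply-chain beacon | evidence) ≈ 0.10059 / 0.28078 ≈ 0.358
P(ransomware staging | evidence) ≈ 0.11999 / 0.28078 ≈ 0.427
P(insider misuse | evidence) ≈ 0.014478 / 0.28078 ≈ 0.052
P(lateral movement | evidence) ≈ 0.045719 / 0.28078 ≈ 0.163
The largest is 0.427, so ransomware staging is most probable.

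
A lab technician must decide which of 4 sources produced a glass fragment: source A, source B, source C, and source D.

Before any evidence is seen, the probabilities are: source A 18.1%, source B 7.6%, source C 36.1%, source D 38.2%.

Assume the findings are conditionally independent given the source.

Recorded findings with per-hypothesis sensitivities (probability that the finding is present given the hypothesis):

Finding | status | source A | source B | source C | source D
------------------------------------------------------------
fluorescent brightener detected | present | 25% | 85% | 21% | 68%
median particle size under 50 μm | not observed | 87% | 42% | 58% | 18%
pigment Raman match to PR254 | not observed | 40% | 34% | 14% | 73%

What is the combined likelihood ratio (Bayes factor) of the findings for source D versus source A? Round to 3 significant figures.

Joint likelihood of the evidence pattern under each hypothesis (using 1 − P(present | H) for each absent finding):
  source D: 0.68 × (1 − 0.18) × (1 − 0.73) = 0.15055
  source A: 0.25 × (1 − 0.87) × (1 − 0.40) = 0.0195
Bayes factor = 0.15055 / 0.0195 ≈ 7.72

7.72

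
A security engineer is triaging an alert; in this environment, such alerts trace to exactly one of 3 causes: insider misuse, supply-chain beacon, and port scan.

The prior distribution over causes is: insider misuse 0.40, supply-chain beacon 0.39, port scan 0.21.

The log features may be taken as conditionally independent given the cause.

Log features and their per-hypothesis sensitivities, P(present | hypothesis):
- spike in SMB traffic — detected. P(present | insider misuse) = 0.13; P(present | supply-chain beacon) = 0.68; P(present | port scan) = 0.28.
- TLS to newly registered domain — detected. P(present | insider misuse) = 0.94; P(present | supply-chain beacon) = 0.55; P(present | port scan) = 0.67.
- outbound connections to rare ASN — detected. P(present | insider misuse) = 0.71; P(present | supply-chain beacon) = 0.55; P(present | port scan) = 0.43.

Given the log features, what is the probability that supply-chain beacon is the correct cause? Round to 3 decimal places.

0.608

By Bayes' rule with conditional independence, the unnormalized weight for each hypothesis is prior × ∏ likelihoods:
  insider misuse: 0.40 × 0.13 × 0.94 × 0.71 = 0.034705
  supply-chain beacon: 0.39 × 0.68 × 0.55 × 0.55 = 0.080223
  port scan: 0.21 × 0.28 × 0.67 × 0.43 = 0.01694
Marginal likelihood of the evidence = 0.13187.
P(supply-chain beacon | evidence) = 0.080223 / 0.13187 ≈ 0.608.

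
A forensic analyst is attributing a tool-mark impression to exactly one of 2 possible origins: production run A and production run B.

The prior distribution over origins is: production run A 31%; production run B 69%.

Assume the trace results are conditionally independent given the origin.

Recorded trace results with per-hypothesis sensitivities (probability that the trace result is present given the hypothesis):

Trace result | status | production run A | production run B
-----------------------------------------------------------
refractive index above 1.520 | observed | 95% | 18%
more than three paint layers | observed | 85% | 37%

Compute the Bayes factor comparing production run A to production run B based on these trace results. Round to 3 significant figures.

Joint likelihood of the trace result pattern under each hypothesis:
  production run A: 0.95 × 0.85 = 0.8075
  production run B: 0.18 × 0.37 = 0.0666
Bayes factor = 0.8075 / 0.0666 ≈ 12.1

12.1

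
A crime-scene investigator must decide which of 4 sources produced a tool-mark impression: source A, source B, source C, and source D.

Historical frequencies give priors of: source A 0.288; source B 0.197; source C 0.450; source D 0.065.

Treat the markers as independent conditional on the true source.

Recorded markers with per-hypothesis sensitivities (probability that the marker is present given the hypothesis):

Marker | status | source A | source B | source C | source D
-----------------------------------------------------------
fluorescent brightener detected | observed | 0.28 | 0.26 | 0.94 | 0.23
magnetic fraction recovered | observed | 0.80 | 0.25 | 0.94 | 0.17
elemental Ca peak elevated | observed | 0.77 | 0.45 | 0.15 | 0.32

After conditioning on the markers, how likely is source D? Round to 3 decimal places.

Multiply each prior by the joint likelihood of the marker pattern:
  source A: 0.288 × 0.28 × 0.80 × 0.77 = 0.049674
  source B: 0.197 × 0.26 × 0.25 × 0.45 = 0.0057623
  source C: 0.450 × 0.94 × 0.94 × 0.15 = 0.059643
  source D: 0.065 × 0.23 × 0.17 × 0.32 = 0.00081328
Marginal likelihood of the evidence = 0.11589.
P(source D | evidence) = 0.00081328 / 0.11589 ≈ 0.007.

0.007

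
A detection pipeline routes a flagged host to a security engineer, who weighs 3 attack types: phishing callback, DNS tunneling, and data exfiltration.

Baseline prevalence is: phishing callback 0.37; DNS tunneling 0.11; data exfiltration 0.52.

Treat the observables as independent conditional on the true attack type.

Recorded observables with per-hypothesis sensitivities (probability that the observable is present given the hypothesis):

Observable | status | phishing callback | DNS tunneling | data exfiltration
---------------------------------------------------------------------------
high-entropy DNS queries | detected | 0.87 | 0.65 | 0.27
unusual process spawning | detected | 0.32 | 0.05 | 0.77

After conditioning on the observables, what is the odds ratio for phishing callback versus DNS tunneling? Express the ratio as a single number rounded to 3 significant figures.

The normalizing constant cancels in an odds ratio, so compute prior × likelihood for the two hypotheses only:
  phishing callback: 0.37 × 0.87 × 0.32 = 0.10301
  DNS tunneling: 0.11 × 0.65 × 0.05 = 0.003575
Odds(phishing callback : DNS tunneling) = 0.10301 / 0.003575 ≈ 28.8.

28.8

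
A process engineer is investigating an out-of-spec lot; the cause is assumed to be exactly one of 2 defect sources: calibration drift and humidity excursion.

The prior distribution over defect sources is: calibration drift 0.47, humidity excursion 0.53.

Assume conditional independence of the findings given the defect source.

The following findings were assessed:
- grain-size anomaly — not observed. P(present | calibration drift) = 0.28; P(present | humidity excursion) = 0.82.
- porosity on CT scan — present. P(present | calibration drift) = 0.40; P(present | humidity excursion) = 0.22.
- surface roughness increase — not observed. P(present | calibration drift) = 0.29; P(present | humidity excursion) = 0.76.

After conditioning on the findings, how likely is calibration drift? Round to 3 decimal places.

0.950

Multiply each prior by the joint likelihood of the evidence pattern (using 1 − P(present | H) for each absent finding):
  calibration drift: 0.47 × (1 − 0.28) × 0.40 × (1 − 0.29) = 0.096106
  humidity excursion: 0.53 × (1 − 0.82) × 0.22 × (1 − 0.76) = 0.0050371
Normalizing constant Z = 0.096106 + 0.0050371 = 0.10114.
P(calibration drift | evidence) = 0.096106 / 0.10114 ≈ 0.950.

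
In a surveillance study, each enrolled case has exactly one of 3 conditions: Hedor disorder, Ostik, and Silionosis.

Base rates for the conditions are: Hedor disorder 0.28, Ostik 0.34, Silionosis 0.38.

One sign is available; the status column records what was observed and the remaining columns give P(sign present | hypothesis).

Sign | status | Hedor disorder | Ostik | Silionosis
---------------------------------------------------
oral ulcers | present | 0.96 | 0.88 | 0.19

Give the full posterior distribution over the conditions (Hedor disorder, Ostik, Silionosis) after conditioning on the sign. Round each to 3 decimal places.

Multiply each prior by the likelihood of the sign:
  Hedor disorder: 0.28 × 0.96 = 0.2688
  Ostik: 0.34 × 0.88 = 0.2992
  Silionosis: 0.38 × 0.19 = 0.0722
Marginal likelihood of the evidence = 0.6402.
P(Hedor disorder | evidence) = 0.2688 / 0.6402 ≈ 0.420
P(Ostik | evidence) = 0.2992 / 0.6402 ≈ 0.467
P(Silionosis | evidence) = 0.0722 / 0.6402 ≈ 0.113

0.420, 0.467, 0.113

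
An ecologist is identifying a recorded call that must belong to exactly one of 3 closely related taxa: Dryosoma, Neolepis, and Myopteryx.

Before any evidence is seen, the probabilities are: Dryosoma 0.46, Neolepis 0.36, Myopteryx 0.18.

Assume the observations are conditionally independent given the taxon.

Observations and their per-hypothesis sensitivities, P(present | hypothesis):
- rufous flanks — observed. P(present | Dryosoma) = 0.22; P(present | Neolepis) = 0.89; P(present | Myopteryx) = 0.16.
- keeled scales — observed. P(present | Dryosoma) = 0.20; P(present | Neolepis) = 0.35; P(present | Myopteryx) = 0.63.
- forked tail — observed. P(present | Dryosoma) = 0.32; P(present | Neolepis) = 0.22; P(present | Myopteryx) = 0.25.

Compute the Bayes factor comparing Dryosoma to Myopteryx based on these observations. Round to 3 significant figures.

0.559

The Bayes factor is the ratio of the joint likelihoods of the evidence pattern under the two hypotheses.
  Dryosoma: 0.22 × 0.20 × 0.32 = 0.01408
  Myopteryx: 0.16 × 0.63 × 0.25 = 0.0252
Bayes factor = 0.01408 / 0.0252 ≈ 0.559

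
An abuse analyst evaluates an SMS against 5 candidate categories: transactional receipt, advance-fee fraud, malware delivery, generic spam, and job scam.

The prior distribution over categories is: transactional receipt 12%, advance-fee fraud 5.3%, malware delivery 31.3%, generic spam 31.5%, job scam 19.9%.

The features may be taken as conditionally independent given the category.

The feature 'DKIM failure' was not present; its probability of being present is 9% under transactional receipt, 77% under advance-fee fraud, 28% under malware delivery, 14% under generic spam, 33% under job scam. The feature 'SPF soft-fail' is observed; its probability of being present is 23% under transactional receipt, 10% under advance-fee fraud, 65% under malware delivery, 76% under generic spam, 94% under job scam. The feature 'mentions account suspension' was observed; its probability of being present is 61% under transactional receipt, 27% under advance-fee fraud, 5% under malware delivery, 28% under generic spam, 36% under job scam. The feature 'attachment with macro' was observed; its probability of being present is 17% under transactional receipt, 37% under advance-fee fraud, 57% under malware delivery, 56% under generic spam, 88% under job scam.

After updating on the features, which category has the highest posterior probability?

job scam

By Bayes' rule with conditional independence, the unnormalized weight for each hypothesis is prior × ∏ likelihoods (using 1 − P(present | H) for each absent feature):
  transactional receipt: 0.120 × (1 − 0.09) × 0.23 × 0.61 × 0.17 = 0.0026045
  advance-fee fraud: 0.053 × (1 − 0.77) × 0.10 × 0.27 × 0.37 = 0.00012178
  malware delivery: 0.313 × (1 − 0.28) × 0.65 × 0.05 × 0.57 = 0.0041748
  generic spam: 0.315 × (1 − 0.14) × 0.76 × 0.28 × 0.56 = 0.032283
  job scam: 0.199 × (1 − 0.33) × 0.94 × 0.36 × 0.88 = 0.039705
The unnormalized weights sum to 0.078888.
P(transactional receipt | evidence) ≈ 0.0026045 / 0.078888 ≈ 0.033
P(advance-fee fraud | evidence) ≈ 0.00012178 / 0.078888 ≈ 0.002
P(malware delivery | evidence) ≈ 0.0041748 / 0.078888 ≈ 0.053
P(generic spam | evidence) ≈ 0.032283 / 0.078888 ≈ 0.409
P(job scam | evidence) ≈ 0.039705 / 0.078888 ≈ 0.503
The largest is 0.503, so job scam is most probable.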